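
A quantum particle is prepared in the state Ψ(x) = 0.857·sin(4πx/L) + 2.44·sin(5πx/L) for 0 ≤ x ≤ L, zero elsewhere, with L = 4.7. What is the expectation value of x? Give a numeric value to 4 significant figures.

⟨x⟩ = ∫ x·|Ψ|² dx / ∫|Ψ|² dx (integrals over the domain).
On 0 ≤ x ≤ L (j ≠ l): ∫sin²(jπx/L) dx = L/2, ∫sin(jπx/L)·sin(lπx/L) dx = 0; diagonal moments ∫x·sin²(jπx/L) dx = L²/4, ∫x²·sin²(jπx/L) dx = L³·(1/6 − 1/(4j²π²)); cross terms ∫x·sin(jπx/L)·sin(lπx/L) dx = 0 for j + l even and −4jlL²/(π²(j² − l²)²) for j + l odd, ∫x²·sin(jπx/L)·sin(lπx/L) dx = (−1)^(j+l)·4jlL³/(π²(j² − l²)²); higher powers the same way via product-to-sum and parts.
State is unnormalized: ∫|Ψ|² dx = 15.717, and ∫Ψ*·x·Ψ dx = 27.690, so ⟨x⟩ = 27.690 / 15.717.
⟨x⟩ = 1.7618.

1.762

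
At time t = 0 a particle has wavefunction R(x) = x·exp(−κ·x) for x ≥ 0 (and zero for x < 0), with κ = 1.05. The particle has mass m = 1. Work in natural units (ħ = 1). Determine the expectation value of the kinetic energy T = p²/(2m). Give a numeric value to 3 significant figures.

T = −(ħ²/2m) d²/dx², so ⟨T⟩ = −(ħ²/2m) ∫ R*·R'' dx / ∫|R|² dx; with m = 1.
Differentiate x·exp(−κ·x) with the product rule; every integrand then reduces to terms xʲ·e^(−2κx) on [0, ∞), with ∫₀^∞ xʲ·e^(−2κx) dx = j!/(2κ)^(j+1).
State is unnormalized: ∫|R|² dx = 0.21596, and ∫R*·(−ħ²/2m · R'') dx = 0.11905, so ⟨T⟩ = 0.11905 / 0.21596.
⟨T⟩ = 0.55125.

0.551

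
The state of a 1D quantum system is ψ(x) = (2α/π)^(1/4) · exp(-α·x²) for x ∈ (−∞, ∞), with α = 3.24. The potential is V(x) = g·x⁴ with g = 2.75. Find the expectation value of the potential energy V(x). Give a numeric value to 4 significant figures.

0.04912

⟨V⟩ = ∫ V(x)·|ψ|² dx.
Gaussian moments: ∫x^(2j)·e^(−2αx²) dx = (2j−1)!!/(4α)^j · √(π/(2α)), odd powers integrate to 0; here √(π/(2α)) = 0.69629.
⟨V⟩ = 0.049118.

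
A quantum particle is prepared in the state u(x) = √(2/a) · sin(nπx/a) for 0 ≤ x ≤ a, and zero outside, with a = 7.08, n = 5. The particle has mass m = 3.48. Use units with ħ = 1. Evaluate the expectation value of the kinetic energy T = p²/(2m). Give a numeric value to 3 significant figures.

T = −(ħ²/2m) d²/dx², so ⟨T⟩ = −(ħ²/2m) ∫ u*·u'' dx; with m = 3.48.
d/dx sin(nπx/a) = (nπ/a)·cos(nπx/a) and d²/dx² sin(nπx/a) = −(nπ/a)²·sin(nπx/a); on 0 ≤ x ≤ a, ∫sin²(nπx/a) dx = a/2 and ∫sin(nπx/a)·cos(nπx/a) dx = 0.
⟨T⟩ = 0.70724.

0.707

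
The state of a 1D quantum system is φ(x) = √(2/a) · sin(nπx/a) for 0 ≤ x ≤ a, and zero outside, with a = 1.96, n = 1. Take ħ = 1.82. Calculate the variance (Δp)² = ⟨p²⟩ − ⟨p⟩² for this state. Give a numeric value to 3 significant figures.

8.51

Compute ⟨p⟩ and ⟨p²⟩ separately; (Δp)² = ⟨p²⟩ − ⟨p⟩².
d/dx sin(nπx/a) = (nπ/a)·cos(nπx/a) and d²/dx² sin(nπx/a) = −(nπ/a)²·sin(nπx/a); on 0 ≤ x ≤ a, ∫sin²(nπx/a) dx = a/2 and ∫sin(nπx/a)·cos(nπx/a) dx = 0.
⟨p⟩ = 0.0000 and ⟨p²⟩ = 8.5100.
(Δp)² = 8.5100 − (0.0000)² = 8.5100.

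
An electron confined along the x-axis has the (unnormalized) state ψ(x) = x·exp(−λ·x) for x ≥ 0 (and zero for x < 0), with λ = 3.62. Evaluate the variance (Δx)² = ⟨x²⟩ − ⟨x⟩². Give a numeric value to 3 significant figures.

Compute ⟨x⟩ and ⟨x²⟩ separately, then (Δx)² = ⟨x²⟩ − ⟨x⟩².
Every integrand reduces to terms xʲ·e^(−2λx) on [0, ∞); use ∫₀^∞ xʲ·e^(−2λx) dx = j!/(2λ)^(j+1).
Normalization: ∫|ψ|² dx = 0.0052700.
⟨x⟩ = 0.41436 and ⟨x²⟩ = 0.22893.
(Δx)² = 0.22893 − (0.41436)² = 0.057233.

0.0572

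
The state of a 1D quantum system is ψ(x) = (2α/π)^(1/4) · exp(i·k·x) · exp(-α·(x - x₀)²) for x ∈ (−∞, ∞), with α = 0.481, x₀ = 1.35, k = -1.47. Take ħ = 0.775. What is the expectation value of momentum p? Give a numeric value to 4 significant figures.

-1.139

p ψ = −iħ dψ/dx; then ⟨p⟩ = ∫ ψ*·(pψ) dx.
Gaussian moments (u = x − x₀): ∫u^(2j)·e^(−2αu²) du = (2j−1)!!/(4α)^j · √(π/(2α)), odd powers integrate to 0; here √(π/(2α)) = 1.8071. Derivatives: ψ′ = (ik − 2αu)·ψ, ψ″ = ((ik − 2αu)² − 2α)·ψ; the odd-in-u pieces drop out.
⟨p⟩ = -1.1393.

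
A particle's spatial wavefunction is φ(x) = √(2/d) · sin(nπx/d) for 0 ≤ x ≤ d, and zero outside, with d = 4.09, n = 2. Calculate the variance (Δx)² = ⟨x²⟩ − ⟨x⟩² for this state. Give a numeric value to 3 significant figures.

Compute ⟨x⟩ and ⟨x²⟩ separately, then (Δx)² = ⟨x²⟩ − ⟨x⟩².
With sin²θ = (1 − cos2θ)/2 on 0 ≤ x ≤ d: ∫sin²(nπx/d) dx = d/2, ∫x·sin²(nπx/d) dx = d²/4, ∫x²·sin²(nπx/d) dx = d³·(1/6 − 1/(4n²π²)); higher powers xᵏ the same way, integrating xᵏ·cos(2nπx/d) by parts.
⟨x⟩ = 2.0450 and ⟨x²⟩ = 5.3642.
(Δx)² = 5.3642 − (2.0450)² = 1.1821.

1.18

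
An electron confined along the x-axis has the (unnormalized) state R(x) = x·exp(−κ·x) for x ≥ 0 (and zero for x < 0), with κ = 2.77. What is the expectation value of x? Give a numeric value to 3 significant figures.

⟨x⟩ = ∫ x·|R|² dx / ∫|R|² dx (integrals over the domain).
Every integrand reduces to terms xʲ·e^(−2κx) on [0, ∞); use ∫₀^∞ xʲ·e^(−2κx) dx = j!/(2κ)^(j+1).
State is unnormalized: ∫|R|² dx = 0.011763, and ∫R*·x·R dx = 0.0063696, so ⟨x⟩ = 0.0063696 / 0.011763.
⟨x⟩ = 0.54152.

0.542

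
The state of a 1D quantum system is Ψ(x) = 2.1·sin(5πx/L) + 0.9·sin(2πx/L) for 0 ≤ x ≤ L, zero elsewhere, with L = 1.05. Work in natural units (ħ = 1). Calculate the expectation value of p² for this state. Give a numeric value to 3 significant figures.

p² Ψ = −ħ² d²Ψ/dx²; ⟨p²⟩ = −ħ² ∫ Ψ*·Ψ'' dx / ∫|Ψ|² dx.
d²/dx² sin(jπx/L) = −(jπ/L)²·sin(jπx/L); on 0 ≤ x ≤ L, ∫sin²(jπx/L) dx = L/2 and ∫sin(jπx/L)·sin(lπx/L) dx = 0 for j ≠ l, so only diagonal terms survive in ∫|Ψ|² and ∫Ψ·Ψ″; ∫Ψ·Ψ′ dx = [Ψ²/2] between the walls = 0.
State is unnormalized: ∫|Ψ|² dx = 2.7405, and ∫Ψ*·(−ħ² Ψ'') dx = 533.38, so ⟨p²⟩ = 533.38 / 2.7405.
⟨p²⟩ = 194.63.

195.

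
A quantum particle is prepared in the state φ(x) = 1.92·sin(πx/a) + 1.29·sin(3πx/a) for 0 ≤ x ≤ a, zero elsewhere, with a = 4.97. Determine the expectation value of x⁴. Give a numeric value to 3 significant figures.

119.

⟨x⁴⟩ = ∫ x⁴·|φ|² dx / ∫|φ|² dx (integrals over the domain).
On 0 ≤ x ≤ a (j ≠ l): ∫sin²(jπx/a) dx = a/2, ∫sin(jπx/a)·sin(lπx/a) dx = 0; diagonal moments ∫x·sin²(jπx/a) dx = a²/4, ∫x²·sin²(jπx/a) dx = a³·(1/6 − 1/(4j²π²)); cross terms ∫x·sin(jπx/a)·sin(lπx/a) dx = 0 for j + l even and −4jla²/(π²(j² − l²)²) for j + l odd, ∫x²·sin(jπx/a)·sin(lπx/a) dx = (−1)^(j+l)·4jla³/(π²(j² − l²)²); higher powers the same way via product-to-sum and parts.
State is unnormalized: ∫|φ|² dx = 13.296, and ∫φ*·x⁴·φ dx = 1576.6, so ⟨x⁴⟩ = 1576.6 / 13.296.
⟨x⁴⟩ = 118.58.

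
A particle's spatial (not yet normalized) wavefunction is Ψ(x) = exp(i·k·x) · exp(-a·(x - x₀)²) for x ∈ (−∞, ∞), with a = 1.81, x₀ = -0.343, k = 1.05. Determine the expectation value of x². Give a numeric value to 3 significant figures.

⟨x²⟩ = ∫ x²·|Ψ|² dx / ∫|Ψ|² dx (integrals over the domain).
Gaussian moments (u = x − x₀): ∫u^(2j)·e^(−2au²) du = (2j−1)!!/(4a)^j · √(π/(2a)), odd powers integrate to 0; here √(π/(2a)) = 0.93158.
State is unnormalized: ∫|Ψ|² dx = 0.93158, and ∫Ψ*·x²·Ψ dx = 0.23827, so ⟨x²⟩ = 0.23827 / 0.93158.
⟨x²⟩ = 0.25577.

0.256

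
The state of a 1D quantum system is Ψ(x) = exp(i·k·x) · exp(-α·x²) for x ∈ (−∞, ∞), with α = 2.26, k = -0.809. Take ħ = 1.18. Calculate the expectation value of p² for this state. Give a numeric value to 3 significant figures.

4.06

p² Ψ = −ħ² d²Ψ/dx²; ⟨p²⟩ = −ħ² ∫ Ψ*·Ψ'' dx / ∫|Ψ|² dx.
Gaussian moments: ∫x^(2j)·e^(−2αx²) dx = (2j−1)!!/(4α)^j · √(π/(2α)), odd powers integrate to 0; here √(π/(2α)) = 0.83369. Derivatives: Ψ′ = (ik − 2αx)·Ψ, Ψ″ = ((ik − 2αx)² − 2α)·Ψ; the odd-in-x pieces drop out.
State is unnormalized: ∫|Ψ|² dx = 0.83369, and ∫Ψ*·(−ħ² Ψ'') dx = 3.3832, so ⟨p²⟩ = 3.3832 / 0.83369.
⟨p²⟩ = 4.0581.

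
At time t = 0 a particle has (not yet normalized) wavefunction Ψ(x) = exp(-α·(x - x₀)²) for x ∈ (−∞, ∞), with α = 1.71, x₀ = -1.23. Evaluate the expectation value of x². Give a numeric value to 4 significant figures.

⟨x²⟩ = ∫ x²·|Ψ|² dx / ∫|Ψ|² dx (integrals over the domain).
Gaussian moments (u = x − x₀): ∫u^(2j)·e^(−2αu²) du = (2j−1)!!/(4α)^j · √(π/(2α)), odd powers integrate to 0; here √(π/(2α)) = 0.95843.
State is unnormalized: ∫|Ψ|² dx = 0.95843, and ∫Ψ*·x²·Ψ dx = 1.5901, so ⟨x²⟩ = 1.5901 / 0.95843.
⟨x²⟩ = 1.6591.

1.659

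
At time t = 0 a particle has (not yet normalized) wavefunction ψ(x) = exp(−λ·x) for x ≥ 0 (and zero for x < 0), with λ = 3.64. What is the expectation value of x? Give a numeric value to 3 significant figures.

⟨x⟩ = ∫ x·|ψ|² dx / ∫|ψ|² dx (integrals over the domain).
Every integrand reduces to terms xʲ·e^(−2λx) on [0, ∞); use ∫₀^∞ xʲ·e^(−2λx) dx = j!/(2λ)^(j+1).
State is unnormalized: ∫|ψ|² dx = 0.13736, and ∫ψ*·x·ψ dx = 0.018868, so ⟨x⟩ = 0.018868 / 0.13736.
⟨x⟩ = 0.13736.

0.137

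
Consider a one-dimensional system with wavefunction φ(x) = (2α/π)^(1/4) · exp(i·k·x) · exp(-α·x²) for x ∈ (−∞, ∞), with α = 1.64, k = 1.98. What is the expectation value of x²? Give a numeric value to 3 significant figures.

⟨x²⟩ = ∫ x²·|φ|² dx (integrals over the domain).
Gaussian moments: ∫x^(2j)·e^(−2αx²) dx = (2j−1)!!/(4α)^j · √(π/(2α)), odd powers integrate to 0; here √(π/(2α)) = 0.97867.
⟨x²⟩ = 0.15244.

0.152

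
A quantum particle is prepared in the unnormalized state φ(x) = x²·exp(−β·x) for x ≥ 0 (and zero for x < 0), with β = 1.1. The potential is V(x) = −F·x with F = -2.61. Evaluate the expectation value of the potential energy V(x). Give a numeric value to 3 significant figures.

⟨V⟩ = ∫ V(x)·|φ|² dx / ∫|φ|² dx.
Every integrand reduces to terms xʲ·e^(−2βx) on [0, ∞); use ∫₀^∞ xʲ·e^(−2βx) dx = j!/(2β)^(j+1).
State is unnormalized: ∫|φ|² dx = 0.46569, and ∫φ*·V(x)·φ dx = 2.7624, so ⟨V⟩ = 2.7624 / 0.46569.
⟨V⟩ = 5.9318.

5.93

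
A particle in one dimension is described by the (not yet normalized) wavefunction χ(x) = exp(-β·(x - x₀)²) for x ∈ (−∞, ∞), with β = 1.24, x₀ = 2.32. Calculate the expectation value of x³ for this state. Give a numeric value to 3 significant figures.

13.9

⟨x³⟩ = ∫ x³·|χ|² dx / ∫|χ|² dx (integrals over the domain).
Gaussian moments (u = x − x₀): ∫u^(2j)·e^(−2βu²) du = (2j−1)!!/(4β)^j · √(π/(2β)), odd powers integrate to 0; here √(π/(2β)) = 1.1255.
State is unnormalized: ∫|χ|² dx = 1.1255, and ∫χ*·x³·χ dx = 15.634, so ⟨x³⟩ = 15.634 / 1.1255.
⟨x³⟩ = 13.890.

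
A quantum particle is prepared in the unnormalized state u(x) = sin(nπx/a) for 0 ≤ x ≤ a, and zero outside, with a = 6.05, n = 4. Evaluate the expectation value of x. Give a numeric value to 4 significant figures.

⟨x⟩ = ∫ x·|u|² dx / ∫|u|² dx (integrals over the domain).
With sin²θ = (1 − cos2θ)/2 on 0 ≤ x ≤ a: ∫sin²(nπx/a) dx = a/2, ∫x·sin²(nπx/a) dx = a²/4, ∫x²·sin²(nπx/a) dx = a³·(1/6 − 1/(4n²π²)); higher powers xᵏ the same way, integrating xᵏ·cos(2nπx/a) by parts.
State is unnormalized: ∫|u|² dx = 3.0250, and ∫u*·x·u dx = 9.1506, so ⟨x⟩ = 9.1506 / 3.0250.
⟨x⟩ = 3.0250.

3.025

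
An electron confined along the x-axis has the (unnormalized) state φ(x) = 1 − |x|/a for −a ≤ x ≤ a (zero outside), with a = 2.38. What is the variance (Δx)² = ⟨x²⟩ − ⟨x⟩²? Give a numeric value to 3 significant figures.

0.566

Compute ⟨x⟩ and ⟨x²⟩ separately, then (Δx)² = ⟨x²⟩ − ⟨x⟩².
φ is even, so ∫ over [−a, a] = 2∫₀ᵃ with φ = 1 − x/a there: ∫₀ᵃ (1 − x/a)² dx = a/3, ∫₀ᵃ x²(1 − x/a)² dx = a³/30, ∫₀ᵃ x⁴(1 − x/a)² dx = a⁵/105.
Normalization: ∫|φ|² dx = 1.5867.
⟨x⟩ = 0.0000 and ⟨x²⟩ = 0.56644.
(Δx)² = 0.56644 − (0.0000)² = 0.56644.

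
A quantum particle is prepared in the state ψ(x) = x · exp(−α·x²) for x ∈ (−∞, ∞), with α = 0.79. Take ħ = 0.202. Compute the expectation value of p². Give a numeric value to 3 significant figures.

p² ψ = −ħ² d²ψ/dx²; ⟨p²⟩ = −ħ² ∫ ψ*·ψ'' dx / ∫|ψ|² dx.
Expand each integrand as polynomial × e^(−2αx²) and use ∫x^(2j)·e^(−2αx²) dx = (2j−1)!!/(4α)^j · √(π/(2α)), odd powers → 0; here √(π/(2α)) = 1.4101. Differentiate with the product rule, d/dx e^(−αx²) = −2αx·e^(−αx²).
State is unnormalized: ∫|ψ|² dx = 0.44623, and ∫ψ*·(−ħ² ψ'') dx = 0.043153, so ⟨p²⟩ = 0.043153 / 0.44623.
⟨p²⟩ = 0.096705.

0.0967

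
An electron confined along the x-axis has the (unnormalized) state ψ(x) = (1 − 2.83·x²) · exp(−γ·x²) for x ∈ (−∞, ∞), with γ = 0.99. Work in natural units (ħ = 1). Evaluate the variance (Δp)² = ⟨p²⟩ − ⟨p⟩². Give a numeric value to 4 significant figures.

5.390

Compute ⟨p⟩ and ⟨p²⟩ separately; (Δp)² = ⟨p²⟩ − ⟨p⟩².
Expand each integrand as polynomial × e^(−2γx²) and use ∫x^(2j)·e^(−2γx²) dx = (2j−1)!!/(4γ)^j · √(π/(2γ)), odd powers → 0; here √(π/(2γ)) = 1.2596. Differentiate with the product rule, d/dx e^(−γx²) = −2γx·e^(−γx²).
Normalization: ∫|ψ|² dx = 1.3892.
⟨p⟩ = 0.0000 and ⟨p²⟩ = 5.3899.
(Δp)² = 5.3899 − (0.0000)² = 5.3899.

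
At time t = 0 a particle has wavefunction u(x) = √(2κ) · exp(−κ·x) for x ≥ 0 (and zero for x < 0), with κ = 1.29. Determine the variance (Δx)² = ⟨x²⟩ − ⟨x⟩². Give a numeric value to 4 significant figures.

0.1502

Compute ⟨x⟩ and ⟨x²⟩ separately, then (Δx)² = ⟨x²⟩ − ⟨x⟩².
Every integrand reduces to terms xʲ·e^(−2κx) on [0, ∞); use ∫₀^∞ xʲ·e^(−2κx) dx = j!/(2κ)^(j+1).
⟨x⟩ = 0.38760 and ⟨x²⟩ = 0.30046.
(Δx)² = 0.30046 − (0.38760)² = 0.15023.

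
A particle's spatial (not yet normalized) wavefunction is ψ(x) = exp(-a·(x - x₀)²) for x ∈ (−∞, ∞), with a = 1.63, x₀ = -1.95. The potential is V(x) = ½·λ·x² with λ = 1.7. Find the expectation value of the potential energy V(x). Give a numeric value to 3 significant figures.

3.36

⟨V⟩ = ∫ V(x)·|ψ|² dx / ∫|ψ|² dx.
Gaussian moments (u = x − x₀): ∫u^(2j)·e^(−2au²) du = (2j−1)!!/(4a)^j · √(π/(2a)), odd powers integrate to 0; here √(π/(2a)) = 0.98167.
State is unnormalized: ∫|ψ|² dx = 0.98167, and ∫ψ*·V(x)·ψ dx = 3.3009, so ⟨V⟩ = 3.3009 / 0.98167.
⟨V⟩ = 3.3625.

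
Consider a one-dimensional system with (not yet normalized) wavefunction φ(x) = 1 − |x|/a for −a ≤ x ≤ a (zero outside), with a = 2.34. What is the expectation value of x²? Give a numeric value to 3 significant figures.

0.548

⟨x²⟩ = ∫ x²·|φ|² dx / ∫|φ|² dx (integrals over the domain).
φ is even, so ∫ over [−a, a] = 2∫₀ᵃ with φ = 1 − x/a there: ∫₀ᵃ (1 − x/a)² dx = a/3, ∫₀ᵃ x²(1 − x/a)² dx = a³/30, ∫₀ᵃ x⁴(1 − x/a)² dx = a⁵/105.
State is unnormalized: ∫|φ|² dx = 1.5600, and ∫φ*·x²·φ dx = 0.85419, so ⟨x²⟩ = 0.85419 / 1.5600.
⟨x²⟩ = 0.54756.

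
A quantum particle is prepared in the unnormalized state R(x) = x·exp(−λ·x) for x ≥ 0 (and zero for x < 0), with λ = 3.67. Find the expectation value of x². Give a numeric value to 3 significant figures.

⟨x²⟩ = ∫ x²·|R|² dx / ∫|R|² dx (integrals over the domain).
Every integrand reduces to terms xʲ·e^(−2λx) on [0, ∞); use ∫₀^∞ xʲ·e^(−2λx) dx = j!/(2λ)^(j+1).
State is unnormalized: ∫|R|² dx = 0.0050576, and ∫R*·x²·R dx = 0.0011265, so ⟨x²⟩ = 0.0011265 / 0.0050576.
⟨x²⟩ = 0.22274.

0.223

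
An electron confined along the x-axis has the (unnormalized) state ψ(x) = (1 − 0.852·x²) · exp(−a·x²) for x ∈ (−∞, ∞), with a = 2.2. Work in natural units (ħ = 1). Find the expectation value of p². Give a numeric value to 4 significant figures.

p² ψ = −ħ² d²ψ/dx²; ⟨p²⟩ = −ħ² ∫ ψ*·ψ'' dx / ∫|ψ|² dx.
Expand each integrand as polynomial × e^(−2ax²) and use ∫x^(2j)·e^(−2ax²) dx = (2j−1)!!/(4a)^j · √(π/(2a)), odd powers → 0; here √(π/(2a)) = 0.84498. Differentiate with the product rule, d/dx e^(−ax²) = −2ax·e^(−ax²).
State is unnormalized: ∫|ψ|² dx = 0.70513, and ∫ψ*·(−ħ² ψ'') dx = 2.3409, so ⟨p²⟩ = 2.3409 / 0.70513.
⟨p²⟩ = 3.3198.

3.320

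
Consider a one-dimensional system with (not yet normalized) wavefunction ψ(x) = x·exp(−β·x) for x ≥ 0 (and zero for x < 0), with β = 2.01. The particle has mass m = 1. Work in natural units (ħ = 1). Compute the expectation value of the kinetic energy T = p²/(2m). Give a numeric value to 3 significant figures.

T = −(ħ²/2m) d²/dx², so ⟨T⟩ = −(ħ²/2m) ∫ ψ*·ψ'' dx / ∫|ψ|² dx; with m = 1.
Differentiate x·exp(−β·x) with the product rule; every integrand then reduces to terms xʲ·e^(−2βx) on [0, ∞), with ∫₀^∞ xʲ·e^(−2βx) dx = j!/(2β)^(j+1).
State is unnormalized: ∫|ψ|² dx = 0.030786, and ∫ψ*·(−ħ²/2m · ψ'') dx = 0.062189, so ⟨T⟩ = 0.062189 / 0.030786.
⟨T⟩ = 2.0201.

2.02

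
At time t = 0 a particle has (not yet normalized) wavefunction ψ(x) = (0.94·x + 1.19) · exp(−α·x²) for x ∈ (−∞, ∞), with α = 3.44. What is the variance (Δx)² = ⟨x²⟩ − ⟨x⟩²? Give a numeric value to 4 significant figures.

0.06692

Compute ⟨x⟩ and ⟨x²⟩ separately, then (Δx)² = ⟨x²⟩ − ⟨x⟩².
Expand each integrand as polynomial × e^(−2αx²) and use ∫x^(2j)·e^(−2αx²) dx = (2j−1)!!/(4α)^j · √(π/(2α)), odd powers → 0; here √(π/(2α)) = 0.67574.
Normalization: ∫|ψ|² dx = 1.0003.
⟨x⟩ = 0.10983 and ⟨x²⟩ = 0.078980.
(Δx)² = 0.078980 − (0.10983)² = 0.066916.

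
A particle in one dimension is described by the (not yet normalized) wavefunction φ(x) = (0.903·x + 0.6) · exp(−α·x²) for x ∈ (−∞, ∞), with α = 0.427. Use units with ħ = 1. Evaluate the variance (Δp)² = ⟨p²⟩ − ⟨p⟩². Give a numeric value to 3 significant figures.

Compute ⟨p⟩ and ⟨p²⟩ separately; (Δp)² = ⟨p²⟩ − ⟨p⟩².
Expand each integrand as polynomial × e^(−2αx²) and use ∫x^(2j)·e^(−2αx²) dx = (2j−1)!!/(4α)^j · √(π/(2α)), odd powers → 0; here √(π/(2α)) = 1.9180. Differentiate with the product rule, d/dx e^(−αx²) = −2αx·e^(−αx²).
Normalization: ∫|φ|² dx = 1.6061.
⟨p⟩ = 0.0000 and ⟨p²⟩ = 0.91387.
(Δp)² = 0.91387 − (0.0000)² = 0.91387.

0.914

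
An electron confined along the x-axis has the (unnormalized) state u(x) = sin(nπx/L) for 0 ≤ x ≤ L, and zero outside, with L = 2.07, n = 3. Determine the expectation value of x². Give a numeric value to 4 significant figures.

1.404

⟨x²⟩ = ∫ x²·|u|² dx / ∫|u|² dx (integrals over the domain).
With sin²θ = (1 − cos2θ)/2 on 0 ≤ x ≤ L: ∫sin²(nπx/L) dx = L/2, ∫x·sin²(nπx/L) dx = L²/4, ∫x²·sin²(nπx/L) dx = L³·(1/6 − 1/(4n²π²)); higher powers xᵏ the same way, integrating xᵏ·cos(2nπx/L) by parts.
State is unnormalized: ∫|u|² dx = 1.0350, and ∫u*·x²·u dx = 1.4533, so ⟨x²⟩ = 1.4533 / 1.0350.
⟨x²⟩ = 1.4042.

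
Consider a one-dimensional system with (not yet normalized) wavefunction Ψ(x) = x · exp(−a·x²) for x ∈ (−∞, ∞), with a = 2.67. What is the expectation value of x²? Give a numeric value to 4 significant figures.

⟨x²⟩ = ∫ x²·|Ψ|² dx / ∫|Ψ|² dx (integrals over the domain).
Expand each integrand as polynomial × e^(−2ax²) and use ∫x^(2j)·e^(−2ax²) dx = (2j−1)!!/(4a)^j · √(π/(2a)), odd powers → 0; here √(π/(2a)) = 0.76702.
State is unnormalized: ∫|Ψ|² dx = 0.071818, and ∫Ψ*·x²·Ψ dx = 0.020174, so ⟨x²⟩ = 0.020174 / 0.071818.
⟨x²⟩ = 0.28090.

0.2809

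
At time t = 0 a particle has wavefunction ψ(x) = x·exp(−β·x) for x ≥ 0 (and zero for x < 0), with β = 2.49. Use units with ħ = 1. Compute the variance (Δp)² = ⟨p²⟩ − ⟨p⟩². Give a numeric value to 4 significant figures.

Compute ⟨p⟩ and ⟨p²⟩ separately; (Δp)² = ⟨p²⟩ − ⟨p⟩².
Differentiate x·exp(−β·x) with the product rule; every integrand then reduces to terms xʲ·e^(−2βx) on [0, ∞), with ∫₀^∞ xʲ·e^(−2βx) dx = j!/(2β)^(j+1).
Normalization: ∫|ψ|² dx = 0.016194.
⟨p⟩ = 0.0000 and ⟨p²⟩ = 6.2001.
(Δp)² = 6.2001 − (0.0000)² = 6.2001.

6.200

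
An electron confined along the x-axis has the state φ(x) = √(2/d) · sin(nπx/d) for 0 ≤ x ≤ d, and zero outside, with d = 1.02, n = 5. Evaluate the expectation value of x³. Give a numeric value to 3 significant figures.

⟨x³⟩ = ∫ x³·|φ|² dx (integrals over the domain).
With sin²θ = (1 − cos2θ)/2 on 0 ≤ x ≤ d: ∫sin²(nπx/d) dx = d/2, ∫x·sin²(nπx/d) dx = d²/4, ∫x²·sin²(nπx/d) dx = d³·(1/6 − 1/(4n²π²)); higher powers xᵏ the same way, integrating xᵏ·cos(2nπx/d) by parts.
⟨x³⟩ = 0.26208.

0.262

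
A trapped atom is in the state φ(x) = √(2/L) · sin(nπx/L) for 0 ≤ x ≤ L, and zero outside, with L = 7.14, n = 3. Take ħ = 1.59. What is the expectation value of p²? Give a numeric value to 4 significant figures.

4.405

p² φ = −ħ² d²φ/dx²; ⟨p²⟩ = −ħ² ∫ φ*·φ'' dx.
d/dx sin(nπx/L) = (nπ/L)·cos(nπx/L) and d²/dx² sin(nπx/L) = −(nπ/L)²·sin(nπx/L); on 0 ≤ x ≤ L, ∫sin²(nπx/L) dx = L/2 and ∫sin(nπx/L)·cos(nπx/L) dx = 0.
⟨p²⟩ = 4.4049.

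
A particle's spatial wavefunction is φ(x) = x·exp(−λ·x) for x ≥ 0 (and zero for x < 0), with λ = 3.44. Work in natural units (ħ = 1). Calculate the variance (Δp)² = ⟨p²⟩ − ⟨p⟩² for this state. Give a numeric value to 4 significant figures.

Compute ⟨p⟩ and ⟨p²⟩ separately; (Δp)² = ⟨p²⟩ − ⟨p⟩².
Differentiate x·exp(−λ·x) with the product rule; every integrand then reduces to terms xʲ·e^(−2λx) on [0, ∞), with ∫₀^∞ xʲ·e^(−2λx) dx = j!/(2λ)^(j+1).
Normalization: ∫|φ|² dx = 0.0061414.
⟨p⟩ = 0.0000 and ⟨p²⟩ = 11.834.
(Δp)² = 11.834 − (0.0000)² = 11.834.

11.83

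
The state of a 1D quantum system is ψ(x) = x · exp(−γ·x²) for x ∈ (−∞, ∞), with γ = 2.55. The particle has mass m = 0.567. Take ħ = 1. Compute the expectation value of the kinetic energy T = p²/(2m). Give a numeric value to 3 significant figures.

T = −(ħ²/2m) d²/dx², so ⟨T⟩ = −(ħ²/2m) ∫ ψ*·ψ'' dx / ∫|ψ|² dx; with m = 0.567.
Expand each integrand as polynomial × e^(−2γx²) and use ∫x^(2j)·e^(−2γx²) dx = (2j−1)!!/(4γ)^j · √(π/(2γ)), odd powers → 0; here √(π/(2γ)) = 0.78486. Differentiate with the product rule, d/dx e^(−γx²) = −2γx·e^(−γx²).
State is unnormalized: ∫|ψ|² dx = 0.076947, and ∫ψ*·(−ħ²/2m · ψ'') dx = 0.51908, so ⟨T⟩ = 0.51908 / 0.076947.
⟨T⟩ = 6.7460.

6.75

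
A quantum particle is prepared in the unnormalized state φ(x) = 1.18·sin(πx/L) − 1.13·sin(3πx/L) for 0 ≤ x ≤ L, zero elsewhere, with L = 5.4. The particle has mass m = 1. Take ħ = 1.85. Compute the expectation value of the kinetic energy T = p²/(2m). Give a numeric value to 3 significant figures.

2.80

T = −(ħ²/2m) d²/dx², so ⟨T⟩ = −(ħ²/2m) ∫ φ*·φ'' dx / ∫|φ|² dx; with m = 1.
d²/dx² sin(jπx/L) = −(jπ/L)²·sin(jπx/L); on 0 ≤ x ≤ L, ∫sin²(jπx/L) dx = L/2 and ∫sin(jπx/L)·sin(lπx/L) dx = 0 for j ≠ l, so only diagonal terms survive in ∫|φ|² and ∫φ·φ″; ∫φ·φ′ dx = [φ²/2] between the walls = 0.
State is unnormalized: ∫|φ|² dx = 7.2071, and ∫φ*·(−ħ²/2m · φ'') dx = 20.149, so ⟨T⟩ = 20.149 / 7.2071.
⟨T⟩ = 2.7957.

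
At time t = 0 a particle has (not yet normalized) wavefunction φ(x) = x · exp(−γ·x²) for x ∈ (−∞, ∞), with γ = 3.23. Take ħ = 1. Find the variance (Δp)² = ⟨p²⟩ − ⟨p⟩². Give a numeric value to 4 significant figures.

9.690

Compute ⟨p⟩ and ⟨p²⟩ separately; (Δp)² = ⟨p²⟩ − ⟨p⟩².
Expand each integrand as polynomial × e^(−2γx²) and use ∫x^(2j)·e^(−2γx²) dx = (2j−1)!!/(4γ)^j · √(π/(2γ)), odd powers → 0; here √(π/(2γ)) = 0.69736. Differentiate with the product rule, d/dx e^(−γx²) = −2γx·e^(−γx²).
Normalization: ∫|φ|² dx = 0.053975.
⟨p⟩ = 0.0000 and ⟨p²⟩ = 9.6900.
(Δp)² = 9.6900 − (0.0000)² = 9.6900.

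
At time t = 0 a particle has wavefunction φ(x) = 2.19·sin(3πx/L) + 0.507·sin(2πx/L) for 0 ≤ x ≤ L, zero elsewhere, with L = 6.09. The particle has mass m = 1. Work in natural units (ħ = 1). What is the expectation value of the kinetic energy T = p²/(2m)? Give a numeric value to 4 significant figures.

T = −(ħ²/2m) d²/dx², so ⟨T⟩ = −(ħ²/2m) ∫ φ*·φ'' dx / ∫|φ|² dx; with m = 1.
d²/dx² sin(jπx/L) = −(jπ/L)²·sin(jπx/L); on 0 ≤ x ≤ L, ∫sin²(jπx/L) dx = L/2 and ∫sin(jπx/L)·sin(lπx/L) dx = 0 for j ≠ l, so only diagonal terms survive in ∫|φ|² and ∫φ·φ″; ∫φ·φ′ dx = [φ²/2] between the walls = 0.
State is unnormalized: ∫|φ|² dx = 15.387, and ∫φ*·(−ħ²/2m · φ'') dx = 17.905, so ⟨T⟩ = 17.905 / 15.387.
⟨T⟩ = 1.1637.

1.164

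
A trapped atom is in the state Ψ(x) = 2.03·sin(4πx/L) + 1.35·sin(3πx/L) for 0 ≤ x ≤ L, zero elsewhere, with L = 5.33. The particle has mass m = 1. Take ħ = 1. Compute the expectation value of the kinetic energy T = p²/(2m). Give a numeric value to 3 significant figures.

T = −(ħ²/2m) d²/dx², so ⟨T⟩ = −(ħ²/2m) ∫ Ψ*·Ψ'' dx / ∫|Ψ|² dx; with m = 1.
d²/dx² sin(jπx/L) = −(jπ/L)²·sin(jπx/L); on 0 ≤ x ≤ L, ∫sin²(jπx/L) dx = L/2 and ∫sin(jπx/L)·sin(lπx/L) dx = 0 for j ≠ l, so only diagonal terms survive in ∫|Ψ|² and ∫Ψ·Ψ″; ∫Ψ·Ψ′ dx = [Ψ²/2] between the walls = 0.
State is unnormalized: ∫|Ψ|² dx = 15.839, and ∫Ψ*·(−ħ²/2m · Ψ'') dx = 38.116, so ⟨T⟩ = 38.116 / 15.839.
⟨T⟩ = 2.4064.

2.41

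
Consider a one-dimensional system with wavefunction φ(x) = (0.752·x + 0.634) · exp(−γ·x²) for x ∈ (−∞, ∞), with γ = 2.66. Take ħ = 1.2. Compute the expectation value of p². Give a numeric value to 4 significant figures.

p² φ = −ħ² d²φ/dx²; ⟨p²⟩ = −ħ² ∫ φ*·φ'' dx / ∫|φ|² dx.
Expand each integrand as polynomial × e^(−2γx²) and use ∫x^(2j)·e^(−2γx²) dx = (2j−1)!!/(4γ)^j · √(π/(2γ)), odd powers → 0; here √(π/(2γ)) = 0.76846. Differentiate with the product rule, d/dx e^(−γx²) = −2γx·e^(−γx²).
State is unnormalized: ∫|φ|² dx = 0.34973, and ∫φ*·(−ħ² φ'') dx = 1.6525, so ⟨p²⟩ = 1.6525 / 0.34973.
⟨p²⟩ = 4.7251.

4.725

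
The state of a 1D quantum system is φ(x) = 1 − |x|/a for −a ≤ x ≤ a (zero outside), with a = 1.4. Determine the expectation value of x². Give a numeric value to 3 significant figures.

0.196

⟨x²⟩ = ∫ x²·|φ|² dx / ∫|φ|² dx (integrals over the domain).
φ is even, so ∫ over [−a, a] = 2∫₀ᵃ with φ = 1 − x/a there: ∫₀ᵃ (1 − x/a)² dx = a/3, ∫₀ᵃ x²(1 − x/a)² dx = a³/30, ∫₀ᵃ x⁴(1 − x/a)² dx = a⁵/105.
State is unnormalized: ∫|φ|² dx = 0.93333, and ∫φ*·x²·φ dx = 0.18293, so ⟨x²⟩ = 0.18293 / 0.93333.
⟨x²⟩ = 0.19600.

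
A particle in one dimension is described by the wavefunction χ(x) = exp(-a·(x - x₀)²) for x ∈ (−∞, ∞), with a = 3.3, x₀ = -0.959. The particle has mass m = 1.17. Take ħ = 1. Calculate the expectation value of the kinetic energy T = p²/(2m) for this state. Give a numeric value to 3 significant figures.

T = −(ħ²/2m) d²/dx², so ⟨T⟩ = −(ħ²/2m) ∫ χ*·χ'' dx / ∫|χ|² dx; with m = 1.17.
Gaussian moments (u = x − x₀): ∫u^(2j)·e^(−2au²) du = (2j−1)!!/(4a)^j · √(π/(2a)), odd powers integrate to 0; here √(π/(2a)) = 0.68993. Derivatives: d/dx e^(−au²) = −2au·e^(−au²), d²/dx² e^(−au²) = (4a²u² − 2a)·e^(−au²).
State is unnormalized: ∫|χ|² dx = 0.68993, and ∫χ*·(−ħ²/2m · χ'') dx = 0.97297, so ⟨T⟩ = 0.97297 / 0.68993.
⟨T⟩ = 1.4103.

1.41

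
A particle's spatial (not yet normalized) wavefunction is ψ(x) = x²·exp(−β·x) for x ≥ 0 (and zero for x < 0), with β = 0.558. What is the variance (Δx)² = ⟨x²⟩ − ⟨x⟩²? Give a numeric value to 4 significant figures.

4.015

Compute ⟨x⟩ and ⟨x²⟩ separately, then (Δx)² = ⟨x²⟩ − ⟨x⟩².
Every integrand reduces to terms xʲ·e^(−2βx) on [0, ∞); use ∫₀^∞ xʲ·e^(−2βx) dx = j!/(2β)^(j+1).
Normalization: ∫|ψ|² dx = 13.864.
⟨x⟩ = 4.4803 and ⟨x²⟩ = 24.088.
(Δx)² = 24.088 − (4.4803)² = 4.0146.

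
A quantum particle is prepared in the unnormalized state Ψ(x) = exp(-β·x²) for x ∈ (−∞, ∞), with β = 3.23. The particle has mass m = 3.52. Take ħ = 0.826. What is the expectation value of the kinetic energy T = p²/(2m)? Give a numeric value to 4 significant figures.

T = −(ħ²/2m) d²/dx², so ⟨T⟩ = −(ħ²/2m) ∫ Ψ*·Ψ'' dx / ∫|Ψ|² dx; with m = 3.52.
Gaussian moments: ∫x^(2j)·e^(−2βx²) dx = (2j−1)!!/(4β)^j · √(π/(2β)), odd powers integrate to 0; here √(π/(2β)) = 0.69736. Derivatives: d/dx e^(−βx²) = −2βx·e^(−βx²), d²/dx² e^(−βx²) = (4β²x² − 2β)·e^(−βx²).
State is unnormalized: ∫|Ψ|² dx = 0.69736, and ∫Ψ*·(−ħ²/2m · Ψ'') dx = 0.21830, so ⟨T⟩ = 0.21830 / 0.69736.
⟨T⟩ = 0.31303.

0.3130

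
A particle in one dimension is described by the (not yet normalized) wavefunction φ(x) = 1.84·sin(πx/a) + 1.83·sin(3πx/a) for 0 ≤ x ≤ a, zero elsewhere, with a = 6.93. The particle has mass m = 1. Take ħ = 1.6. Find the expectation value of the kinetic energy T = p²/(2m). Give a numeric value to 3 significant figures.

T = −(ħ²/2m) d²/dx², so ⟨T⟩ = −(ħ²/2m) ∫ φ*·φ'' dx / ∫|φ|² dx; with m = 1.
d²/dx² sin(jπx/a) = −(jπ/a)²·sin(jπx/a); on 0 ≤ x ≤ a, ∫sin²(jπx/a) dx = a/2 and ∫sin(jπx/a)·sin(lπx/a) dx = 0 for j ≠ l, so only diagonal terms survive in ∫|φ|² and ∫φ·φ″; ∫φ·φ′ dx = [φ²/2] between the walls = 0.
State is unnormalized: ∫|φ|² dx = 23.335, and ∫φ*·(−ħ²/2m · φ'') dx = 30.558, so ⟨T⟩ = 30.558 / 23.335.
⟨T⟩ = 1.3095.

1.31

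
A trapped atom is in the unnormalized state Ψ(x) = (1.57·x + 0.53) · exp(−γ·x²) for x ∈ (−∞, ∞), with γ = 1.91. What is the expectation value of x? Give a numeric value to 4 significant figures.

0.3609

⟨x⟩ = ∫ x·|Ψ|² dx / ∫|Ψ|² dx (integrals over the domain).
Expand each integrand as polynomial × e^(−2γx²) and use ∫x^(2j)·e^(−2γx²) dx = (2j−1)!!/(4γ)^j · √(π/(2γ)), odd powers → 0; here √(π/(2γ)) = 0.90687.
State is unnormalized: ∫|Ψ|² dx = 0.54732, and ∫Ψ*·x·Ψ dx = 0.19754, so ⟨x⟩ = 0.19754 / 0.54732.
⟨x⟩ = 0.36092.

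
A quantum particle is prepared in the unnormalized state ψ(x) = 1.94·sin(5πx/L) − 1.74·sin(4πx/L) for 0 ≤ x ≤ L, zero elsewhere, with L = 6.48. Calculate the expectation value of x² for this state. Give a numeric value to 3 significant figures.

22.2

⟨x²⟩ = ∫ x²·|ψ|² dx / ∫|ψ|² dx (integrals over the domain).
On 0 ≤ x ≤ L (j ≠ l): ∫sin²(jπx/L) dx = L/2, ∫sin(jπx/L)·sin(lπx/L) dx = 0; diagonal moments ∫x·sin²(jπx/L) dx = L²/4, ∫x²·sin²(jπx/L) dx = L³·(1/6 − 1/(4j²π²)); cross terms ∫x·sin(jπx/L)·sin(lπx/L) dx = 0 for j + l even and −4jlL²/(π²(j² − l²)²) for j + l odd, ∫x²·sin(jπx/L)·sin(lπx/L) dx = (−1)^(j+l)·4jlL³/(π²(j² − l²)²); higher powers the same way via product-to-sum and parts.
State is unnormalized: ∫|ψ|² dx = 22.003, and ∫ψ*·x²·ψ dx = 489.46, so ⟨x²⟩ = 489.46 / 22.003.
⟨x²⟩ = 22.245.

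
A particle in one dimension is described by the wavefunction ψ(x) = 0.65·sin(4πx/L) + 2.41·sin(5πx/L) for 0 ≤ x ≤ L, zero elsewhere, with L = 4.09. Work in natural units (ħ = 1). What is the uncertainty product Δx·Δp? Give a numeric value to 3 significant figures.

4.14

Δx = √(⟨x²⟩−⟨x⟩²), Δp = √(⟨p²⟩−⟨p⟩²).
On 0 ≤ x ≤ L (j ≠ l): ∫sin²(jπx/L) dx = L/2, ∫sin(jπx/L)·sin(lπx/L) dx = 0; diagonal moments ∫x·sin²(jπx/L) dx = L²/4, ∫x²·sin²(jπx/L) dx = L³·(1/6 − 1/(4j²π²)); cross terms ∫x·sin(jπx/L)·sin(lπx/L) dx = 0 for j + l even and −4jlL²/(π²(j² − l²)²) for j + l odd, ∫x²·sin(jπx/L)·sin(lπx/L) dx = (−1)^(j+l)·4jlL³/(π²(j² − l²)²); higher powers the same way via product-to-sum and parts. d²/dx² sin(jπx/L) = −(jπ/L)²·sin(jπx/L); on 0 ≤ x ≤ L, ∫sin²(jπx/L) dx = L/2 and ∫sin(jπx/L)·sin(lπx/L) dx = 0 for j ≠ l, so only diagonal terms survive in ∫|ψ|² and ∫ψ·ψ″; ∫ψ·ψ′ dx = [ψ²/2] between the walls = 0.
Normalization: ∫|ψ|² dx = 12.742.
⟨x⟩ = 1.6334, ⟨x²⟩ = 3.8573 ⇒ Δx = 1.0906.
⟨p⟩ = 0.0000, ⟨p²⟩ = 14.390 ⇒ Δp = 3.7934.
Δx·Δp = 4.1371.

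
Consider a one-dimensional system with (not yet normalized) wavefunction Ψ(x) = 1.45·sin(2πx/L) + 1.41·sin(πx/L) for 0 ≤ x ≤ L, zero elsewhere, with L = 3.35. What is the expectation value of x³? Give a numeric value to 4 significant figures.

2.062

⟨x³⟩ = ∫ x³·|Ψ|² dx / ∫|Ψ|² dx (integrals over the domain).
On 0 ≤ x ≤ L (j ≠ l): ∫sin²(jπx/L) dx = L/2, ∫sin(jπx/L)·sin(lπx/L) dx = 0; diagonal moments ∫x·sin²(jπx/L) dx = L²/4, ∫x²·sin²(jπx/L) dx = L³·(1/6 − 1/(4j²π²)); cross terms ∫x·sin(jπx/L)·sin(lπx/L) dx = 0 for j + l even and −4jlL²/(π²(j² − l²)²) for j + l odd, ∫x²·sin(jπx/L)·sin(lπx/L) dx = (−1)^(j+l)·4jlL³/(π²(j² − l²)²); higher powers the same way via product-to-sum and parts.
State is unnormalized: ∫|Ψ|² dx = 6.8518, and ∫Ψ*·x³·Ψ dx = 14.127, so ⟨x³⟩ = 14.127 / 6.8518.
⟨x³⟩ = 2.0618.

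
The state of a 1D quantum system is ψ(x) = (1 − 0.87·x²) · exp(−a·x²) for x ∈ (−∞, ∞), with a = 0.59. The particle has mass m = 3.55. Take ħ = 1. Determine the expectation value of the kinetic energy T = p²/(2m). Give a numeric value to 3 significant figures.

T = −(ħ²/2m) d²/dx², so ⟨T⟩ = −(ħ²/2m) ∫ ψ*·ψ'' dx / ∫|ψ|² dx; with m = 3.55.
Expand each integrand as polynomial × e^(−2ax²) and use ∫x^(2j)·e^(−2ax²) dx = (2j−1)!!/(4a)^j · √(π/(2a)), odd powers → 0; here √(π/(2a)) = 1.6317. Differentiate with the product rule, d/dx e^(−ax²) = −2ax·e^(−ax²).
State is unnormalized: ∫|ψ|² dx = 1.0939, and ∫ψ*·(−ħ²/2m · ψ'') dx = 0.36454, so ⟨T⟩ = 0.36454 / 1.0939.
⟨T⟩ = 0.33326.

0.333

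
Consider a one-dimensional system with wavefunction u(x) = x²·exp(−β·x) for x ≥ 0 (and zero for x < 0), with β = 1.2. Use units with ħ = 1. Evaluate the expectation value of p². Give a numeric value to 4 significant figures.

0.4800

p² u = −ħ² d²u/dx²; ⟨p²⟩ = −ħ² ∫ u*·u'' dx / ∫|u|² dx.
Differentiate x²·exp(−β·x) with the product rule; every integrand then reduces to terms xʲ·e^(−2βx) on [0, ∞), with ∫₀^∞ xʲ·e^(−2βx) dx = j!/(2β)^(j+1).
State is unnormalized: ∫|u|² dx = 0.30141, and ∫u*·(−ħ² u'') dx = 0.14468, so ⟨p²⟩ = 0.14468 / 0.30141.
⟨p²⟩ = 0.48000.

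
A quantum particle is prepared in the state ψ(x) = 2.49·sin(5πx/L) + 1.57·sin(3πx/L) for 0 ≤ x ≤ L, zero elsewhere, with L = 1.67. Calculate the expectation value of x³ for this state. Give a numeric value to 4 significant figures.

1.442

⟨x³⟩ = ∫ x³·|ψ|² dx / ∫|ψ|² dx (integrals over the domain).
On 0 ≤ x ≤ L (j ≠ l): ∫sin²(jπx/L) dx = L/2, ∫sin(jπx/L)·sin(lπx/L) dx = 0; diagonal moments ∫x·sin²(jπx/L) dx = L²/4, ∫x²·sin²(jπx/L) dx = L³·(1/6 − 1/(4j²π²)); cross terms ∫x·sin(jπx/L)·sin(lπx/L) dx = 0 for j + l even and −4jlL²/(π²(j² − l²)²) for j + l odd, ∫x²·sin(jπx/L)·sin(lπx/L) dx = (−1)^(j+l)·4jlL³/(π²(j² − l²)²); higher powers the same way via product-to-sum and parts.
State is unnormalized: ∫|ψ|² dx = 7.2353, and ∫ψ*·x³·ψ dx = 10.436, so ⟨x³⟩ = 10.436 / 7.2353.
⟨x³⟩ = 1.4424.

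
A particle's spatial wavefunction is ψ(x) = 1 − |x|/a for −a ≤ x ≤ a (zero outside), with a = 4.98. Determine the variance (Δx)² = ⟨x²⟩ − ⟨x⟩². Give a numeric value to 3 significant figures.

2.48

Compute ⟨x⟩ and ⟨x²⟩ separately, then (Δx)² = ⟨x²⟩ − ⟨x⟩².
ψ is even, so ∫ over [−a, a] = 2∫₀ᵃ with ψ = 1 − x/a there: ∫₀ᵃ (1 − x/a)² dx = a/3, ∫₀ᵃ x²(1 − x/a)² dx = a³/30, ∫₀ᵃ x⁴(1 − x/a)² dx = a⁵/105.
Normalization: ∫|ψ|² dx = 3.3200.
⟨x⟩ = 0.0000 and ⟨x²⟩ = 2.4800.
(Δx)² = 2.4800 − (0.0000)² = 2.4800.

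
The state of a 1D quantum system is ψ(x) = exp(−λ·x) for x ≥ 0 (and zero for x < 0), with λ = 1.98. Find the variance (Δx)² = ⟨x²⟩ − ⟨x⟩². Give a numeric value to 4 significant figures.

0.06377

Compute ⟨x⟩ and ⟨x²⟩ separately, then (Δx)² = ⟨x²⟩ − ⟨x⟩².
Every integrand reduces to terms xʲ·e^(−2λx) on [0, ∞); use ∫₀^∞ xʲ·e^(−2λx) dx = j!/(2λ)^(j+1).
Normalization: ∫|ψ|² dx = 0.25253.
⟨x⟩ = 0.25253 and ⟨x²⟩ = 0.12754.
(Δx)² = 0.12754 − (0.25253)² = 0.063769.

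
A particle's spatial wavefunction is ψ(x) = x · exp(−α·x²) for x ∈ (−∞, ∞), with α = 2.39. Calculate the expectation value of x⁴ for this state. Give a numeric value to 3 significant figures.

0.164

⟨x⁴⟩ = ∫ x⁴·|ψ|² dx / ∫|ψ|² dx (integrals over the domain).
Expand each integrand as polynomial × e^(−2αx²) and use ∫x^(2j)·e^(−2αx²) dx = (2j−1)!!/(4α)^j · √(π/(2α)), odd powers → 0; here √(π/(2α)) = 0.81070.
State is unnormalized: ∫|ψ|² dx = 0.084801, and ∫ψ*·x⁴·ψ dx = 0.013918, so ⟨x⁴⟩ = 0.013918 / 0.084801.
⟨x⁴⟩ = 0.16413.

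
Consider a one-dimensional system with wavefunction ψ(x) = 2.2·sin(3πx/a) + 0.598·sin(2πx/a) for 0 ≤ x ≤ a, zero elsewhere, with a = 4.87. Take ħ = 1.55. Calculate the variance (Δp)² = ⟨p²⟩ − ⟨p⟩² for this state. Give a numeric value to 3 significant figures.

8.65

Compute ⟨p⟩ and ⟨p²⟩ separately; (Δp)² = ⟨p²⟩ − ⟨p⟩².
d²/dx² sin(jπx/a) = −(jπ/a)²·sin(jπx/a); on 0 ≤ x ≤ a, ∫sin²(jπx/a) dx = a/2 and ∫sin(jπx/a)·sin(lπx/a) dx = 0 for j ≠ l, so only diagonal terms survive in ∫|ψ|² and ∫ψ·ψ″; ∫ψ·ψ′ dx = [ψ²/2] between the walls = 0.
Normalization: ∫|ψ|² dx = 12.656.
⟨p⟩ = 0.0000 and ⟨p²⟩ = 8.6541.
(Δp)² = 8.6541 − (0.0000)² = 8.6541.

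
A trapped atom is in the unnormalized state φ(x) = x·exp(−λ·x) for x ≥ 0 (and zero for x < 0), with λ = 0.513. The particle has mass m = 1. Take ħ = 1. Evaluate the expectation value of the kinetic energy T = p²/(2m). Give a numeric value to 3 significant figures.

0.132

T = −(ħ²/2m) d²/dx², so ⟨T⟩ = −(ħ²/2m) ∫ φ*·φ'' dx / ∫|φ|² dx; with m = 1.
Differentiate x·exp(−λ·x) with the product rule; every integrand then reduces to terms xʲ·e^(−2λx) on [0, ∞), with ∫₀^∞ xʲ·e^(−2λx) dx = j!/(2λ)^(j+1).
State is unnormalized: ∫|φ|² dx = 1.8518, and ∫φ*·(−ħ²/2m · φ'') dx = 0.24366, so ⟨T⟩ = 0.24366 / 1.8518.
⟨T⟩ = 0.13158.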